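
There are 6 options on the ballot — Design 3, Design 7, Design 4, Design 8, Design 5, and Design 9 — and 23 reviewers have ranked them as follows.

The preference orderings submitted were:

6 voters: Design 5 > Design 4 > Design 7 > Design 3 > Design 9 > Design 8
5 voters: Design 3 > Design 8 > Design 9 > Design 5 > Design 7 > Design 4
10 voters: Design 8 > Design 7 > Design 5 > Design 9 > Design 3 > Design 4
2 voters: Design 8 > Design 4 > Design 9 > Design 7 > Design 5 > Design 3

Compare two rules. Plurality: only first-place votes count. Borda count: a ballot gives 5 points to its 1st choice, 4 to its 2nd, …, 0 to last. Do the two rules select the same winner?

Yes

Plurality first-place counts: Design 3 5, Design 7 0, Design 4 0, Design 8 12, Design 5 6, Design 9 0 → Design 8.
Borda totals: Design 3 47, Design 7 67, Design 4 32, Design 8 80, Design 5 72, Design 9 47 → Design 8.
The two rules agree on Design 8.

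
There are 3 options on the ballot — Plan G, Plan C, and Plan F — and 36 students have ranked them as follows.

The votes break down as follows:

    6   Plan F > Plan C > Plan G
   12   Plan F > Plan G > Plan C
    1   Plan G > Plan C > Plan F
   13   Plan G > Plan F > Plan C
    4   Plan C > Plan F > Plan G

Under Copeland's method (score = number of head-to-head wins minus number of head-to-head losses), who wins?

Pairwise results:
  Plan G vs Plan C: Plan G wins 26–10.
  Plan G vs Plan F: Plan F wins 22–14.
  Plan C vs Plan F: Plan F wins 31–5.
Copeland scores (wins − losses):
  Plan G: 1 − 1 = 0
  Plan C: 0 − 2 = -2
  Plan F: 2 − 0 = 2
Plan F has the best Copeland score.

Plan F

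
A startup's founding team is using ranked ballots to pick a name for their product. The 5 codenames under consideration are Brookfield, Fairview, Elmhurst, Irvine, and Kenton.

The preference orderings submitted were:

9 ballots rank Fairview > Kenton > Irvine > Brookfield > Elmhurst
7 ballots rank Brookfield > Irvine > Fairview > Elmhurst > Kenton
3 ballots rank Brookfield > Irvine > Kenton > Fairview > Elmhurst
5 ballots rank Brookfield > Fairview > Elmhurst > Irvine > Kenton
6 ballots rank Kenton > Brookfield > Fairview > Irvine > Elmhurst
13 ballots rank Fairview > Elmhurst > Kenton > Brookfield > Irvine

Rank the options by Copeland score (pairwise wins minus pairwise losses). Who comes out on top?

Fairview

Pairwise results:
  Brookfield vs Fairview: Fairview wins 22–21.
  Brookfield vs Elmhurst: Brookfield wins 30–13.
  Brookfield vs Irvine: Brookfield wins 34–9.
  Brookfield vs Kenton: Kenton wins 28–15.
  Fairview vs Elmhurst: Fairview wins 43–0.
  Fairview vs Irvine: Fairview wins 33–10.
  Fairview vs Kenton: Fairview wins 34–9.
  Elmhurst vs Irvine: Irvine wins 25–18.
  Elmhurst vs Kenton: Elmhurst wins 25–18.
  Irvine vs Kenton: Kenton wins 28–15.
Copeland scores (wins − losses):
  Brookfield: 2 − 2 = 0
  Fairview: 4 − 0 = 4
  Elmhurst: 1 − 3 = -2
  Irvine: 1 − 3 = -2
  Kenton: 2 − 2 = 0
Fairview has the best Copeland score.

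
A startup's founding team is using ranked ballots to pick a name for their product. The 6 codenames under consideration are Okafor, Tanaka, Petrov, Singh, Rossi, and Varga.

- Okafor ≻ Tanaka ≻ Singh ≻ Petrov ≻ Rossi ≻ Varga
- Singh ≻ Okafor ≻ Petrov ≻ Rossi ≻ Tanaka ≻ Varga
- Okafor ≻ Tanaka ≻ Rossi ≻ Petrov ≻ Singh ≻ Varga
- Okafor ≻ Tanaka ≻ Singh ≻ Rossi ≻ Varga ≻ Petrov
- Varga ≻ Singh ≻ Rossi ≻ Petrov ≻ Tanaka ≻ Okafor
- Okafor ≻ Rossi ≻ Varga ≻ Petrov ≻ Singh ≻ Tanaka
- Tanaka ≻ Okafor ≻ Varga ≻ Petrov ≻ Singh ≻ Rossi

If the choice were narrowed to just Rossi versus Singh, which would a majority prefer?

Ballots ranking Rossi above Singh: 2.
Ballots ranking Singh above Rossi: 5.
Singh wins the head-to-head, 5–2.

Singh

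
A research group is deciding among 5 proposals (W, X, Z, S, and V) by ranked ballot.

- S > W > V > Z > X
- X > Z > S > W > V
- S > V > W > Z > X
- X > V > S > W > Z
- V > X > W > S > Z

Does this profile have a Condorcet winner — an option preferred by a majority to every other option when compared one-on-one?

Head-to-head results (5 voters total):
W vs X: X wins 3–2.
W vs Z: W wins 4–1.
W vs S: S wins 4–1.
W vs V: V wins 3–2.
X vs Z: X wins 3–2.
X vs S: X wins 3–2.
X vs V: V wins 3–2.
Z vs S: S wins 4–1.
Z vs V: V wins 4–1.
S vs V: S wins 3–2.
No candidate beats all others: X beats S beats V beats X, a majority cycle.

No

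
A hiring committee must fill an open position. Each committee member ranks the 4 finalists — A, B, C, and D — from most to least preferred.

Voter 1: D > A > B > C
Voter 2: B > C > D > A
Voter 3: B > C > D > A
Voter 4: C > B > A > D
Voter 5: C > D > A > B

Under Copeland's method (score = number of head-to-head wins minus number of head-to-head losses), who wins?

Pairwise results:
  A vs B: B wins 3–2.
  A vs C: C wins 4–1.
  A vs D: D wins 4–1.
  B vs C: B wins 3–2.
  B vs D: B wins 3–2.
  C vs D: C wins 4–1.
Copeland scores (wins − losses):
  A: 0 − 3 = -3
  B: 3 − 0 = 3
  C: 2 − 1 = 1
  D: 1 − 2 = -1
B has the best Copeland score.

B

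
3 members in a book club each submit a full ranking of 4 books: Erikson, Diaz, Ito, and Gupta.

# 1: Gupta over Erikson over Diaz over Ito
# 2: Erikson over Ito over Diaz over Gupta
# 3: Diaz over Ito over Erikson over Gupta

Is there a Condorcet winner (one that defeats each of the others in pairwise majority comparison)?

Head-to-head results (3 voters total):
Erikson vs Diaz: Erikson wins 2–1.
Erikson vs Ito: Erikson wins 2–1.
Erikson vs Gupta: Erikson wins 2–1.
Diaz vs Ito: Diaz wins 2–1.
Diaz vs Gupta: Diaz wins 2–1.
Ito vs Gupta: Ito wins 2–1.
Erikson beats each rival — Diaz (2–1), Ito (2–1), Gupta (2–1) — so Erikson is the Condorcet winner.

Yes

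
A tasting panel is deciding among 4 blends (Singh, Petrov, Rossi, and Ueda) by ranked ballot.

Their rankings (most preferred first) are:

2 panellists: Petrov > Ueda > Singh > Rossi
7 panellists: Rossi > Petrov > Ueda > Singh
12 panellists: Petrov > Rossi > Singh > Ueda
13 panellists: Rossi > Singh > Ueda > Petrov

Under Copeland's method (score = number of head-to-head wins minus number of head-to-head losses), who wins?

Rossi

Pairwise results:
  Singh vs Petrov: Petrov wins 21–13.
  Singh vs Rossi: Rossi wins 32–2.
  Singh vs Ueda: Singh wins 25–9.
  Petrov vs Rossi: Rossi wins 20–14.
  Petrov vs Ueda: Petrov wins 21–13.
  Rossi vs Ueda: Rossi wins 32–2.
Copeland scores (wins − losses):
  Singh: 1 − 2 = -1
  Petrov: 2 − 1 = 1
  Rossi: 3 − 0 = 3
  Ueda: 0 − 3 = -3
Rossi has the best Copeland score.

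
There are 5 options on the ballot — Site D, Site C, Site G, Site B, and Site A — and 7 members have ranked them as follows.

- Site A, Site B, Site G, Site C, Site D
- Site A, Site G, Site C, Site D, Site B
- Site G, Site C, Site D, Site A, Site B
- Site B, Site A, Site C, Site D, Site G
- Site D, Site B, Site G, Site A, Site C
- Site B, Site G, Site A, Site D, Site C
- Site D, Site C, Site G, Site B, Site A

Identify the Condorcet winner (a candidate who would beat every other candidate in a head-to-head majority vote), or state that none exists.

Head-to-head results (7 voters total):
Site D vs Site C: Site C wins 4–3.
Site D vs Site G: Site G wins 4–3.
Site D vs Site B: Site D wins 4–3.
Site D vs Site A: Site A wins 4–3.
Site C vs Site G: Site G wins 5–2.
Site C vs Site B: Site B wins 4–3.
Site C vs Site A: Site A wins 5–2.
Site G vs Site B: Site B wins 4–3.
Site G vs Site A: Site G wins 4–3.
Site B vs Site A: Site B wins 4–3.
No candidate beats all others: Site D beats Site B beats Site C beats Site D, a majority cycle.

None — there is no Condorcet winner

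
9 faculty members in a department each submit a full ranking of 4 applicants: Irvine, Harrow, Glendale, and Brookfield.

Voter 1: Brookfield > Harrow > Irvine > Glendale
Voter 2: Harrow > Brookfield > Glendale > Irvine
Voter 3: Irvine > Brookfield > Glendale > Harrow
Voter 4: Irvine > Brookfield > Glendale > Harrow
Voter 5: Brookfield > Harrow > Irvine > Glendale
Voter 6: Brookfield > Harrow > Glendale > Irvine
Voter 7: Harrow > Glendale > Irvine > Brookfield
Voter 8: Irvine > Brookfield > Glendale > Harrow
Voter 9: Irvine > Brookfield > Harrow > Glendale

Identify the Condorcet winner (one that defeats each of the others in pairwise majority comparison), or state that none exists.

There is no Condorcet winner

Head-to-head results (9 voters total):
Irvine vs Harrow: Harrow wins 5–4.
Irvine vs Glendale: Irvine wins 6–3.
Irvine vs Brookfield: Irvine wins 5–4.
Harrow vs Glendale: Harrow wins 6–3.
Harrow vs Brookfield: Brookfield wins 7–2.
Glendale vs Brookfield: Brookfield wins 8–1.
No candidate beats all others: Irvine beats Brookfield beats Harrow beats Irvine, a majority cycle.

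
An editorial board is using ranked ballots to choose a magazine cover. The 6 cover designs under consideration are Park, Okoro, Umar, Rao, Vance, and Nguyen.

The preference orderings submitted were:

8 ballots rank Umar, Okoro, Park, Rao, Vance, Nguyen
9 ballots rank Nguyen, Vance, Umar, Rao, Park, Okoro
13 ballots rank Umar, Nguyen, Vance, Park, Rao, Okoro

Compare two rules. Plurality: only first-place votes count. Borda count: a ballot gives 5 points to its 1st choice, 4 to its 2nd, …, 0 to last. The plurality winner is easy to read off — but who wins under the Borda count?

Plurality first-place counts: Park 0, Okoro 0, Umar 21, Rao 0, Vance 0, Nguyen 9 → Umar.
Borda totals: Park 59, Okoro 32, Umar 132, Rao 47, Vance 83, Nguyen 97 → Umar.

Umar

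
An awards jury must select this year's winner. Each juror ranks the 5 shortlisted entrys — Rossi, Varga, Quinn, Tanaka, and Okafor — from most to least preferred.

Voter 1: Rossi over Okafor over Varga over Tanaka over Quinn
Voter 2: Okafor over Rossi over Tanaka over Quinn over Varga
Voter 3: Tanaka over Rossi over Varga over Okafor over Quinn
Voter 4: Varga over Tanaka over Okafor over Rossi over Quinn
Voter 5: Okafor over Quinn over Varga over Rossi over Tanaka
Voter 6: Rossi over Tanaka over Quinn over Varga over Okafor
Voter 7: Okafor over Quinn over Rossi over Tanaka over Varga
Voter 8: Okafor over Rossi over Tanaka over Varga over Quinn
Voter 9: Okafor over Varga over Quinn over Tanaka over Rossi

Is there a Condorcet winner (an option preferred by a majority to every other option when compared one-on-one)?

Yes

Head-to-head results (9 voters total):
Rossi vs Varga: Rossi wins 6–3.
Rossi vs Quinn: Rossi wins 6–3.
Rossi vs Tanaka: Rossi wins 6–3.
Rossi vs Okafor: Okafor wins 6–3.
Varga vs Quinn: Varga wins 5–4.
Varga vs Tanaka: Tanaka wins 5–4.
Varga vs Okafor: Okafor wins 6–3.
Quinn vs Tanaka: Tanaka wins 6–3.
Quinn vs Okafor: Okafor wins 8–1.
Tanaka vs Okafor: Okafor wins 6–3.
Okafor beats each rival — Rossi (6–3), Varga (6–3), Quinn (8–1), Tanaka (6–3) — so Okafor is the Condorcet winner.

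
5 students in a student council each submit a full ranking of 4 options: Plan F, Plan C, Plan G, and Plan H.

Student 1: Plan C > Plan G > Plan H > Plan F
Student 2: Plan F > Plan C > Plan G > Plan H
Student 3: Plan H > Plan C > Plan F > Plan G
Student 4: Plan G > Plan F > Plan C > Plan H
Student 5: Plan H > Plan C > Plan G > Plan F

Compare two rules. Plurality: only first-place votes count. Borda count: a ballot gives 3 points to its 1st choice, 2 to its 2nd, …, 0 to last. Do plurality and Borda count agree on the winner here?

No

Plurality first-place counts: Plan F 1, Plan C 1, Plan G 1, Plan H 2 → Plan H.
Borda totals: Plan F 6, Plan C 10, Plan G 7, Plan H 7 → Plan C.
The two rules disagree: plurality picks Plan H, Borda picks Plan C.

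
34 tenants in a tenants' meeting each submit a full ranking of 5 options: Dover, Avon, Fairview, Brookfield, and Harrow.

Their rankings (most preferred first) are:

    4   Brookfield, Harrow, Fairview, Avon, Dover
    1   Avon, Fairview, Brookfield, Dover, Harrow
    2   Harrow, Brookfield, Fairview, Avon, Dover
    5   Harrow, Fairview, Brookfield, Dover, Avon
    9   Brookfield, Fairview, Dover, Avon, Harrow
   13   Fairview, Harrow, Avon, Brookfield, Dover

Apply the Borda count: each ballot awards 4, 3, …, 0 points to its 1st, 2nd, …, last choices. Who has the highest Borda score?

Borda scores:
  Dover: 4·0 + 1 + 2·0 + 5·1 + 9·2 + 13·0 = 24
  Avon: 4·1 + 4 + 2·1 + 5·0 + 9·1 + 13·2 = 45
  Fairview: 4·2 + 3 + 2·2 + 5·3 + 9·3 + 13·4 = 109
  Brookfield: 4·4 + 2 + 2·3 + 5·2 + 9·4 + 13·1 = 83
  Harrow: 4·3 + 0 + 2·4 + 5·4 + 9·0 + 13·3 = 79
Fairview has the highest total.

Fairview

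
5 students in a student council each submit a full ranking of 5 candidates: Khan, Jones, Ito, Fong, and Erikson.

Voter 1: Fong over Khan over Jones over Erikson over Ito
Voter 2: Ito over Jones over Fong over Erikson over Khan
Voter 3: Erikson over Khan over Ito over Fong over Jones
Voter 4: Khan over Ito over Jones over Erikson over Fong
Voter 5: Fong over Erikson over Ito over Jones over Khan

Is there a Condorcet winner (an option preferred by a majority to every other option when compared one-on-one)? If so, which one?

No Condorcet winner

Head-to-head results (5 voters total):
Khan vs Jones: Khan wins 3–2.
Khan vs Ito: Khan wins 3–2.
Khan vs Fong: Fong wins 3–2.
Khan vs Erikson: Erikson wins 3–2.
Jones vs Ito: Ito wins 4–1.
Jones vs Fong: Fong wins 3–2.
Jones vs Erikson: Jones wins 3–2.
Ito vs Fong: Ito wins 3–2.
Ito vs Erikson: Erikson wins 3–2.
Fong vs Erikson: Fong wins 3–2.
No candidate beats all others: Khan beats Jones beats Erikson beats Khan, a majority cycle.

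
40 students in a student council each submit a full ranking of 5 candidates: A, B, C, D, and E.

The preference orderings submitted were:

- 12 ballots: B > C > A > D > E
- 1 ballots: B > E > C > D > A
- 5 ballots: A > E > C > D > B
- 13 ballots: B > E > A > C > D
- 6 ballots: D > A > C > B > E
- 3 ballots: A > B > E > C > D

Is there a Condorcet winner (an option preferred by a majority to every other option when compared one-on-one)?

Yes

Head-to-head results (40 voters total):
A vs B: B wins 26–14.
A vs C: A wins 27–13.
A vs D: A wins 33–7.
A vs E: A wins 26–14.
B vs C: B wins 29–11.
B vs D: B wins 29–11.
B vs E: B wins 35–5.
C vs D: C wins 34–6.
C vs E: E wins 22–18.
D vs E: E wins 22–18.
B beats each rival — A (26–14), C (29–11), D (29–11), E (35–5) — so B is the Condorcet winner.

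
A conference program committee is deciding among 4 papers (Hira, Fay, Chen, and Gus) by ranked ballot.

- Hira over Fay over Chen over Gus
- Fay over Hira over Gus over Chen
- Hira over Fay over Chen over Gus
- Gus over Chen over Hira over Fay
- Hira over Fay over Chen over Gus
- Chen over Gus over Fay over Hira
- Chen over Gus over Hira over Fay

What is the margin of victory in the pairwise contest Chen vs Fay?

1

Ballots ranking Chen above Fay: 3.
Ballots ranking Fay above Chen: 4.
Fay wins 4–3, a margin of 1.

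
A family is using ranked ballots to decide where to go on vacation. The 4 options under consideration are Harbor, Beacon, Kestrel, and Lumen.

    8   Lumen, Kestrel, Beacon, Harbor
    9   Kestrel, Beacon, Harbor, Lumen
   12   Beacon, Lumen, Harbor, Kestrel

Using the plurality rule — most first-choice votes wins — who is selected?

First-place vote totals:
  Harbor: 0
  Beacon: 12
  Kestrel: 9
  Lumen: 8
Beacon has the most first-place votes.

Beacon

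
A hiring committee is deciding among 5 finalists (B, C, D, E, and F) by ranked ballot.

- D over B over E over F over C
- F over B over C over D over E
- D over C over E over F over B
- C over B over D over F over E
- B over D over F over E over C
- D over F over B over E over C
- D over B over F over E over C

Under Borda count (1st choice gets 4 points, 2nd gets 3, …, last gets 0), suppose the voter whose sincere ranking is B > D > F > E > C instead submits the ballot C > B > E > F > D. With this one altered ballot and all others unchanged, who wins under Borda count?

D

Borda totals with the altered ballot: B 17, C 13, D 19, E 8, F 13.
The winner is unchanged: still D.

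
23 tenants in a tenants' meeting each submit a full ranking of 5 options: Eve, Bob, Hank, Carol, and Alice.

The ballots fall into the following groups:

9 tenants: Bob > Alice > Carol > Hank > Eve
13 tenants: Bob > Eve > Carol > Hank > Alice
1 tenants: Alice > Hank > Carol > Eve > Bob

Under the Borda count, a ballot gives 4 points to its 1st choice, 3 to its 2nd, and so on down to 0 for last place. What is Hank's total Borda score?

25

Borda scores:
  Eve: 9·0 + 13·3 + 1 = 40
  Bob: 9·4 + 13·4 + 0 = 88
  Hank: 9·1 + 13·1 + 3 = 25
  Carol: 9·2 + 13·2 + 2 = 46
  Alice: 9·3 + 13·0 + 4 = 31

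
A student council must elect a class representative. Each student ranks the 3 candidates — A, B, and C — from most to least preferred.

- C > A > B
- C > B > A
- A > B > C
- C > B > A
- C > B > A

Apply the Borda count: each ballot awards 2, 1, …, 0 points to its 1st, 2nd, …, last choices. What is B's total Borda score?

Borda scores:
  A: 1 + 0 + 2 + 0 + 0 = 3
  B: 0 + 1 + 1 + 1 + 1 = 4
  C: 2 + 2 + 0 + 2 + 2 = 8

4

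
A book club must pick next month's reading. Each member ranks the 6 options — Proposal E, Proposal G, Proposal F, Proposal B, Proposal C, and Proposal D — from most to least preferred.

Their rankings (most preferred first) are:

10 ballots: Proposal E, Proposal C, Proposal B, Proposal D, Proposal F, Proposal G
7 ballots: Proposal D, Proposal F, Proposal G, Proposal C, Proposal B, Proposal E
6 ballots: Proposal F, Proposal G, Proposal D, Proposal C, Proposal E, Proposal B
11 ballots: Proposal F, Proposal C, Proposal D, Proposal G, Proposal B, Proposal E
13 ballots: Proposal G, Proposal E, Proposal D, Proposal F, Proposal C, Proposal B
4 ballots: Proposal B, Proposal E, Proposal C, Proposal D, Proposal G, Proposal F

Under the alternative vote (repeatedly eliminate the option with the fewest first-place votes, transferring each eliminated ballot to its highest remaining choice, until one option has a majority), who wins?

Proposal E

Round 1: Proposal F 17, Proposal G 13, Proposal E 10, Proposal D 7, Proposal B 4, Proposal C 0. Proposal C has the fewest and is eliminated.
Round 2: Proposal F 17, Proposal G 13, Proposal E 10, Proposal D 7, Proposal B 4. Proposal B has the fewest and is eliminated.
Round 3: Proposal F 17, Proposal E 14, Proposal G 13, Proposal D 7. Proposal D has the fewest and is eliminated.
Round 4: Proposal F 24, Proposal E 14, Proposal G 13. Proposal G has the fewest and is eliminated.
Round 5: Proposal E 27, Proposal F 24. Proposal E has a majority.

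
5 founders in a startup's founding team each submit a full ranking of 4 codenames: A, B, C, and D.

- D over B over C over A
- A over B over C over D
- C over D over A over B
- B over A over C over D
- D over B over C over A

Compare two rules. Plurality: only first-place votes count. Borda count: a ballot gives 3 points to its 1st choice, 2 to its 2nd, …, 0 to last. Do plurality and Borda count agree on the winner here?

Plurality first-place counts: A 1, B 1, C 1, D 2 → D.
Borda totals: A 6, B 9, C 7, D 8 → B.
The two rules disagree: plurality picks D, Borda picks B.

No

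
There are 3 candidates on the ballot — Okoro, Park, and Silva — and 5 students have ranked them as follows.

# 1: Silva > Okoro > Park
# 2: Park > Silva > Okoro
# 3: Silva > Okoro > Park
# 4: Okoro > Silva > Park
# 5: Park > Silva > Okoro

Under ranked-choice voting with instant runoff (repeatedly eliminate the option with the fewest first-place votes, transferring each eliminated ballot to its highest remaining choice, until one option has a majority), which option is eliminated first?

Round 1: Park 2, Silva 2, Okoro 1. Okoro has the fewest and is eliminated.
Round 2: Silva 3, Park 2. Silva has a majority.

Okoro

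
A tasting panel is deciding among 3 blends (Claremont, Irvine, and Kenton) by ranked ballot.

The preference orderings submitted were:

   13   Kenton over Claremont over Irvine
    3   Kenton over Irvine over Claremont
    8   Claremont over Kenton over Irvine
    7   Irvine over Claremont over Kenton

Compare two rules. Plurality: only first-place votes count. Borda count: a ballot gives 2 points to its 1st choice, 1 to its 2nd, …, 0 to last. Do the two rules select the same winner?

Plurality first-place counts: Claremont 8, Irvine 7, Kenton 16 → Kenton.
Borda totals: Claremont 36, Irvine 17, Kenton 40 → Kenton.
The two rules agree on Kenton.

Yes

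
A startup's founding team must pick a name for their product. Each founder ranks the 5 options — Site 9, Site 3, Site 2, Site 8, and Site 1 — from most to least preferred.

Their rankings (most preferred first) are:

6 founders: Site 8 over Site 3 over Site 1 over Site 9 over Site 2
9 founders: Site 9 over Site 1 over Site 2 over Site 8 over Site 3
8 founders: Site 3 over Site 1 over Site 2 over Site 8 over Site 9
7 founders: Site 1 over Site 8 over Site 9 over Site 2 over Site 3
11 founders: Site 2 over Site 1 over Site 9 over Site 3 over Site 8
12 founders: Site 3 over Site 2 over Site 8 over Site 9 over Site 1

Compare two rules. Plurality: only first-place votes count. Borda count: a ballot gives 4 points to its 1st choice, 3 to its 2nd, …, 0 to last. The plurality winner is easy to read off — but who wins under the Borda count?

Site 1

Plurality first-place counts: Site 9 9, Site 3 20, Site 2 11, Site 8 6, Site 1 7 → Site 3.
Borda totals: Site 9 90, Site 3 109, Site 2 121, Site 8 86, Site 1 124 → Site 1.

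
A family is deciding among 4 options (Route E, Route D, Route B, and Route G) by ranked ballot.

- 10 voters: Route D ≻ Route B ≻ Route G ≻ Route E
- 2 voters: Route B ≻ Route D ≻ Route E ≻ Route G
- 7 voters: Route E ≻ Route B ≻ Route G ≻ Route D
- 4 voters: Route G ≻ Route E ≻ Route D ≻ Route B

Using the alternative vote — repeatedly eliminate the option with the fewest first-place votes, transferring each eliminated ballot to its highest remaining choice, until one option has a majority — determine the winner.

Round 1: Route D 10, Route E 7, Route G 4, Route B 2. Route B has the fewest and is eliminated.
Round 2: Route D 12, Route E 7, Route G 4. Route D has a majority.

Route D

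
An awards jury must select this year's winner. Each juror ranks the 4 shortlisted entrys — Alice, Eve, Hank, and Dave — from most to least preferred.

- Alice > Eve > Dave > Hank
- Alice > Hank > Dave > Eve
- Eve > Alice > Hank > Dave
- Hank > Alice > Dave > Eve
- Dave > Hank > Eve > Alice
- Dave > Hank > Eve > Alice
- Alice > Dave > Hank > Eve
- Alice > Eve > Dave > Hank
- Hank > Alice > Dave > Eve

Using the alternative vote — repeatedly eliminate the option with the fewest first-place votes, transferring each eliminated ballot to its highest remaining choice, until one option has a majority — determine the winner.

Alice

Round 1: Alice 4, Hank 2, Dave 2, Eve 1. Eve has the fewest and is eliminated.
Round 2: Alice 5, Hank 2, Dave 2. Alice has a majority.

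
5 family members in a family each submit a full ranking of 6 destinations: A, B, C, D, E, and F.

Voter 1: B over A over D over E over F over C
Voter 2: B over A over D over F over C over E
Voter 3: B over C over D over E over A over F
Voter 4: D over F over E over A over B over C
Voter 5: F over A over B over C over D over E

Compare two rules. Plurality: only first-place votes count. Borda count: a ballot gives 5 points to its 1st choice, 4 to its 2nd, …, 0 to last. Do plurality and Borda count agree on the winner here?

Plurality first-place counts: A 0, B 3, C 0, D 1, E 0, F 1 → B.
Borda totals: A 15, B 19, C 7, D 15, E 7, F 12 → B.
The two rules agree on B.

Yes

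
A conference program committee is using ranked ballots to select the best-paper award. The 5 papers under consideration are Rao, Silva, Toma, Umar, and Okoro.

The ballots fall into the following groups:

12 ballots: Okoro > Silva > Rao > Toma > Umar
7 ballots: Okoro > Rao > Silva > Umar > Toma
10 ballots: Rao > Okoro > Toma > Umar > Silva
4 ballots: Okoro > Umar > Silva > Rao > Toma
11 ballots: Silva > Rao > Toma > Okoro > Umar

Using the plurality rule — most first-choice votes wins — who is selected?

First-place vote totals:
  Rao: 10
  Silva: 11
  Toma: 0
  Umar: 0
  Okoro: 23
Okoro has the most first-place votes.

Okoro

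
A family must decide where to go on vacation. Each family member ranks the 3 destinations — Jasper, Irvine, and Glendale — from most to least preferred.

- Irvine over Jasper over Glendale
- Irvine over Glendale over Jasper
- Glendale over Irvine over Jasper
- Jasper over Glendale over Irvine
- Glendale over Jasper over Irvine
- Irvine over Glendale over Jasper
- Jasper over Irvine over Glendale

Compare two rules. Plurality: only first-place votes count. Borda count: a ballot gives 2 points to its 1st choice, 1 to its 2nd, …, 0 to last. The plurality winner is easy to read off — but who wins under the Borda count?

Irvine

Plurality first-place counts: Jasper 2, Irvine 3, Glendale 2 → Irvine.
Borda totals: Jasper 6, Irvine 8, Glendale 7 → Irvine.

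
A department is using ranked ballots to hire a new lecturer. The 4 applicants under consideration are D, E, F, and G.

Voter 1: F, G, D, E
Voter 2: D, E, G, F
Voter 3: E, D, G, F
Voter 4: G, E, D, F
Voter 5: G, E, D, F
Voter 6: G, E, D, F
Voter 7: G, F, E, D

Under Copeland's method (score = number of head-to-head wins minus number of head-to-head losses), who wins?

G

Pairwise results:
  D vs E: E wins 5–2.
  D vs F: D wins 5–2.
  D vs G: G wins 5–2.
  E vs F: E wins 5–2.
  E vs G: G wins 5–2.
  F vs G: G wins 6–1.
Copeland scores (wins − losses):
  D: 1 − 2 = -1
  E: 2 − 1 = 1
  F: 0 − 3 = -3
  G: 3 − 0 = 3
G has the best Copeland score.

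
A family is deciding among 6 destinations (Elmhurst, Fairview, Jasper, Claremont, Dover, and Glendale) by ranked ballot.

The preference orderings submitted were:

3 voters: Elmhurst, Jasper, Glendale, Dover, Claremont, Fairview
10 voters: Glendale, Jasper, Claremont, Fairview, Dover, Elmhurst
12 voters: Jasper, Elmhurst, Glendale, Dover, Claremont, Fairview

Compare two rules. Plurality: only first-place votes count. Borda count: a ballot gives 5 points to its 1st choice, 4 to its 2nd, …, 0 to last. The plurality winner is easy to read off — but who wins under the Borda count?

Plurality first-place counts: Elmhurst 3, Fairview 0, Jasper 12, Claremont 0, Dover 0, Glendale 10 → Jasper.
Borda totals: Elmhurst 63, Fairview 20, Jasper 112, Claremont 45, Dover 40, Glendale 95 → Jasper.

Jasper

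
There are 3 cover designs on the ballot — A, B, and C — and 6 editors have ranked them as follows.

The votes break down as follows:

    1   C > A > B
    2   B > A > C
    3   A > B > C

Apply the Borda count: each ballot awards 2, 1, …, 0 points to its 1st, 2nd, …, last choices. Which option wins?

A

Borda scores:
  A: 1 + 2·1 + 3·2 = 9
  B: 0 + 2·2 + 3·1 = 7
  C: 2 + 2·0 + 3·0 = 2
A has the highest total.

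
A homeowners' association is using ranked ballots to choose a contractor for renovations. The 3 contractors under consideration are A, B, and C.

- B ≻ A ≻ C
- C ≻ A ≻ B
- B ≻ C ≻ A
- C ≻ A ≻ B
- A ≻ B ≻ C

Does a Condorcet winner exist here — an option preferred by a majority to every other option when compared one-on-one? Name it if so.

There is no Condorcet winner

Head-to-head results (5 voters total):
A vs B: A wins 3–2.
A vs C: C wins 3–2.
B vs C: B wins 3–2.
No candidate beats all others: A beats B beats C beats A, a majority cycle.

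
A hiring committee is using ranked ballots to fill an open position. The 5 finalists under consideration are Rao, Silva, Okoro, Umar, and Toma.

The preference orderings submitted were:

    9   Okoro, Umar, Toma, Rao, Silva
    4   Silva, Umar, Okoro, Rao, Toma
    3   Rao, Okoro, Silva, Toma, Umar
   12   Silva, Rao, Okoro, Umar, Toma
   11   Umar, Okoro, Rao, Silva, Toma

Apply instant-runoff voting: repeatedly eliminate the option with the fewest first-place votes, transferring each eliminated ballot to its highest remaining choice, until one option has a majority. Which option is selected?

Round 1: Silva 16, Umar 11, Okoro 9, Rao 3, Toma 0. Toma has the fewest and is eliminated.
Round 2: Silva 16, Umar 11, Okoro 9, Rao 3. Rao has the fewest and is eliminated.
Round 3: Silva 16, Okoro 12, Umar 11. Umar has the fewest and is eliminated.
Round 4: Okoro 23, Silva 16. Okoro has a majority.

Okoro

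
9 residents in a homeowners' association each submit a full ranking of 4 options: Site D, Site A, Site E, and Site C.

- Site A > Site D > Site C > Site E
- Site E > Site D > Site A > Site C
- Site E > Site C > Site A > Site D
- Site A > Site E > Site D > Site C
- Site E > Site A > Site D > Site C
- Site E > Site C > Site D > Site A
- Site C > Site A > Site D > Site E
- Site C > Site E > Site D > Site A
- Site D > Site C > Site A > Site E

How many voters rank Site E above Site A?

Ballots ranking Site E above Site A: 5.
Ballots ranking Site A above Site E: 4.
So 5 of 9 voters prefer Site E to Site A.

5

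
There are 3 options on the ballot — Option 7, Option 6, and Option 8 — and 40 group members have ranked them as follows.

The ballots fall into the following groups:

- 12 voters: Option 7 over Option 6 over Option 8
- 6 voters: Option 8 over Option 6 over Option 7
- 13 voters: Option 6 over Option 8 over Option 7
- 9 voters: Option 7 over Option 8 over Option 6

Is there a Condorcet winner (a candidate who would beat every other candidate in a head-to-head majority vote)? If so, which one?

Head-to-head results (40 voters total):
Option 7 vs Option 6: Option 7 wins 21–19.
Option 7 vs Option 8: Option 7 wins 21–19.
Option 6 vs Option 8: Option 6 wins 25–15.
Option 7 beats each rival — Option 6 (21–19), Option 8 (21–19) — so Option 7 is the Condorcet winner.

Option 7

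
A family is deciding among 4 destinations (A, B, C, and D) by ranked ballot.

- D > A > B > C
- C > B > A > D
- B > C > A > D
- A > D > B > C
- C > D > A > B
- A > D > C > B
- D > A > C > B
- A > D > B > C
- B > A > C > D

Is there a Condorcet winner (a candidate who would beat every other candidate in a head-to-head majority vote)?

Yes

Head-to-head results (9 voters total):
A vs B: A wins 6–3.
A vs C: A wins 6–3.
A vs D: A wins 6–3.
B vs C: B wins 5–4.
B vs D: D wins 6–3.
C vs D: D wins 5–4.
A beats each rival — B (6–3), C (6–3), D (6–3) — so A is the Condorcet winner.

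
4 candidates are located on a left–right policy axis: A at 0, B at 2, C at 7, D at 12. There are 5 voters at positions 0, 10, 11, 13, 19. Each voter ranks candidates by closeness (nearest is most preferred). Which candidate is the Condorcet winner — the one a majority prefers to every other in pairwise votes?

D

With single-peaked preferences on a line, the Condorcet winner is the candidate closest to the median voter.
The median voter (position 11) is closest to D at 12.
Check: D vs A — voters closer to D: 4 of 5.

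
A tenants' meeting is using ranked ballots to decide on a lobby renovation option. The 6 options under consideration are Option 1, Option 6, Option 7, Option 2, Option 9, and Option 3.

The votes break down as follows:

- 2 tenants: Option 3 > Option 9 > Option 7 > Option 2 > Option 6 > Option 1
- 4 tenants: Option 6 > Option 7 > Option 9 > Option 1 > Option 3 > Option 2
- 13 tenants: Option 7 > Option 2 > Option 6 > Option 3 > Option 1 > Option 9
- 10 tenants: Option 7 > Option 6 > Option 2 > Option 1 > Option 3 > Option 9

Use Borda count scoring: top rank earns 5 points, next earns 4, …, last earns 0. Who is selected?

Option 7

Borda scores:
  Option 1: 2·0 + 4·2 + 13·1 + 10·2 = 41
  Option 6: 2·1 + 4·5 + 13·3 + 10·4 = 101
  Option 7: 2·3 + 4·4 + 13·5 + 10·5 = 137
  Option 2: 2·2 + 4·0 + 13·4 + 10·3 = 86
  Option 9: 2·4 + 4·3 + 13·0 + 10·0 = 20
  Option 3: 2·5 + 4·1 + 13·2 + 10·1 = 50
Option 7 has the highest total.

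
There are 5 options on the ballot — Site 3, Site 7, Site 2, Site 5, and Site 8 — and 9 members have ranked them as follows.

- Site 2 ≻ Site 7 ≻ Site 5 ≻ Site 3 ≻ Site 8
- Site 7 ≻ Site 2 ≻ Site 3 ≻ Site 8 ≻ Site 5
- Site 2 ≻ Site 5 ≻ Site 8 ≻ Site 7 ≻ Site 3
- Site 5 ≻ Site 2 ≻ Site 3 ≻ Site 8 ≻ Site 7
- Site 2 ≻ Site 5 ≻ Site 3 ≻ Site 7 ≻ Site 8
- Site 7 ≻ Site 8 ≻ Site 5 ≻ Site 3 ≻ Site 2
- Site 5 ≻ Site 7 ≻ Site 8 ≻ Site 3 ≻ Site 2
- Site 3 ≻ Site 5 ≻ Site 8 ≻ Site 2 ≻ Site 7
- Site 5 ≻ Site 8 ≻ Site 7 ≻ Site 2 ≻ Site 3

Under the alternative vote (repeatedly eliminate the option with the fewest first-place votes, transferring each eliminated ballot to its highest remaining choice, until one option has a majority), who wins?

Round 1: Site 2 3, Site 5 3, Site 7 2, Site 3 1, Site 8 0. Site 8 has the fewest and is eliminated.
Round 2: Site 2 3, Site 5 3, Site 7 2, Site 3 1. Site 3 has the fewest and is eliminated.
Round 3: Site 5 4, Site 2 3, Site 7 2. Site 7 has the fewest and is eliminated.
Round 4: Site 5 5, Site 2 4. Site 5 has a majority.

Site 5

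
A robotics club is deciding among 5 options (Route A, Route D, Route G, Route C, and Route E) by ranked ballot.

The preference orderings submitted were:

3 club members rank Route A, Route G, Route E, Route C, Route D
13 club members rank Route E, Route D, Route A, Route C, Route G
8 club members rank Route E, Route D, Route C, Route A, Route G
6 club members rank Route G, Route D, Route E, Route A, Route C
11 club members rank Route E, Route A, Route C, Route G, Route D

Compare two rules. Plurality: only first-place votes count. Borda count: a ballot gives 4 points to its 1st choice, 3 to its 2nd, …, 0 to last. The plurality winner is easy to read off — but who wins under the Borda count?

Route E

Plurality first-place counts: Route A 3, Route D 0, Route G 6, Route C 0, Route E 32 → Route E.
Borda totals: Route A 85, Route D 81, Route G 44, Route C 54, Route E 146 → Route E.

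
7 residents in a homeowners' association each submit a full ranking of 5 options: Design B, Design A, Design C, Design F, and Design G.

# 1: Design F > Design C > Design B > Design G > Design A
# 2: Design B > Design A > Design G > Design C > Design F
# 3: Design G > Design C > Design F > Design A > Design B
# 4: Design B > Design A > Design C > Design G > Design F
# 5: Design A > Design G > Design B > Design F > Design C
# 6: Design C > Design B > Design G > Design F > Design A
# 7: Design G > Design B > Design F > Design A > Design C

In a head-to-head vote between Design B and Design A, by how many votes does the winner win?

Ballots ranking Design B above Design A: 5.
Ballots ranking Design A above Design B: 2.
Design B wins 5–2, a margin of 3.

3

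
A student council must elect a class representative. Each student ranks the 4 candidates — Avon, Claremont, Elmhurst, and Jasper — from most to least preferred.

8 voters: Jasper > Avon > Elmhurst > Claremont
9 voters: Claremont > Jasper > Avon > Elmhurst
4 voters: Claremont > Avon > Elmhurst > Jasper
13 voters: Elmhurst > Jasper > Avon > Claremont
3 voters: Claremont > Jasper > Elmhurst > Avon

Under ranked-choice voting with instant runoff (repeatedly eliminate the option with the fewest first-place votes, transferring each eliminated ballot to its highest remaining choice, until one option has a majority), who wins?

Round 1: Claremont 16, Elmhurst 13, Jasper 8, Avon 0. Avon has the fewest and is eliminated.
Round 2: Claremont 16, Elmhurst 13, Jasper 8. Jasper has the fewest and is eliminated.
Round 3: Elmhurst 21, Claremont 16. Elmhurst has a majority.

Elmhurst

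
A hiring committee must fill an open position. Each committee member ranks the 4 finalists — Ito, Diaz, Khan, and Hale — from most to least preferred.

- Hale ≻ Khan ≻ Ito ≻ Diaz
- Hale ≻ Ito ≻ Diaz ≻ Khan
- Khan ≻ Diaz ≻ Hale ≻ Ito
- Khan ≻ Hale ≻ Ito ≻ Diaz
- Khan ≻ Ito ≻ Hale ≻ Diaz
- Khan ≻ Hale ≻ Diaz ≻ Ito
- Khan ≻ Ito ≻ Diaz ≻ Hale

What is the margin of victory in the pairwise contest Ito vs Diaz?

3

Ballots ranking Ito above Diaz: 5.
Ballots ranking Diaz above Ito: 2.
Ito wins 5–2, a margin of 3.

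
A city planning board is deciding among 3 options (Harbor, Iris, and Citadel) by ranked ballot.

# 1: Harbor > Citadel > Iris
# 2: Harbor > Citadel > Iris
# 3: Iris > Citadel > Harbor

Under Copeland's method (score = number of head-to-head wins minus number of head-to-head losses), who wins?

Pairwise results:
  Harbor vs Iris: Harbor wins 2–1.
  Harbor vs Citadel: Harbor wins 2–1.
  Iris vs Citadel: Citadel wins 2–1.
Copeland scores (wins − losses):
  Harbor: 2 − 0 = 2
  Iris: 0 − 2 = -2
  Citadel: 1 − 1 = 0
Harbor has the best Copeland score.

Harbor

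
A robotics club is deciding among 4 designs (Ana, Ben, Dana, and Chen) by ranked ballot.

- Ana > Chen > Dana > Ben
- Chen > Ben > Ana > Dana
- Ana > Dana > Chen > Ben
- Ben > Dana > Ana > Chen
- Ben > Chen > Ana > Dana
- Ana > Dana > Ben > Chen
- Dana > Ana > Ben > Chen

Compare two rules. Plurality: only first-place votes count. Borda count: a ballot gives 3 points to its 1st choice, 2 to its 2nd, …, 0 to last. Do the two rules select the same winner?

Yes

Plurality first-place counts: Ana 3, Ben 2, Dana 1, Chen 1 → Ana.
Borda totals: Ana 14, Ben 10, Dana 10, Chen 8 → Ana.
The two rules agree on Ana.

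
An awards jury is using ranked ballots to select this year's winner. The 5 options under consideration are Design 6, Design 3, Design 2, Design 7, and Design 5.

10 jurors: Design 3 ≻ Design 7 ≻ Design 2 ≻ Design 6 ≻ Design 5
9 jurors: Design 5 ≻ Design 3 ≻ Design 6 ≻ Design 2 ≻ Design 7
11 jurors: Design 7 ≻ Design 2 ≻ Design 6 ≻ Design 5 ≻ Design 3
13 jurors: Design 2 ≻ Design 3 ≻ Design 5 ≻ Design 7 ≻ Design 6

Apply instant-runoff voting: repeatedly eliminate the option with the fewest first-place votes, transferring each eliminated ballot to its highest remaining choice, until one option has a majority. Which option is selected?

Round 1: Design 2 13, Design 7 11, Design 3 10, Design 5 9, Design 6 0. Design 6 has the fewest and is eliminated.
Round 2: Design 2 13, Design 7 11, Design 3 10, Design 5 9. Design 5 has the fewest and is eliminated.
Round 3: Design 3 19, Design 2 13, Design 7 11. Design 7 has the fewest and is eliminated.
Round 4: Design 2 24, Design 3 19. Design 2 has a majority.

Design 2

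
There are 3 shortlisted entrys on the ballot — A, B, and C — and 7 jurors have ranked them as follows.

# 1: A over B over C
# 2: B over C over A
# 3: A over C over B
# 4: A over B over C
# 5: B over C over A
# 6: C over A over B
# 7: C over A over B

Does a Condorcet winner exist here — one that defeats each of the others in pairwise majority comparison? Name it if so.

No Condorcet winner

Head-to-head results (7 voters total):
A vs B: A wins 5–2.
A vs C: C wins 4–3.
B vs C: B wins 4–3.
No candidate beats all others: A beats B beats C beats A, a majority cycle.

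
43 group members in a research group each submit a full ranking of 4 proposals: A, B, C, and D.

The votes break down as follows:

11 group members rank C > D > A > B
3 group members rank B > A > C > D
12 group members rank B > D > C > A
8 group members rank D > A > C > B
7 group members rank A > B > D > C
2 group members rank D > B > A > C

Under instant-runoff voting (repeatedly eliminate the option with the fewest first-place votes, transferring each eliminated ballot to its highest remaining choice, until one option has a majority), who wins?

Round 1: B 15, C 11, D 10, A 7. A has the fewest and is eliminated.
Round 2: B 22, C 11, D 10. B has a majority.

B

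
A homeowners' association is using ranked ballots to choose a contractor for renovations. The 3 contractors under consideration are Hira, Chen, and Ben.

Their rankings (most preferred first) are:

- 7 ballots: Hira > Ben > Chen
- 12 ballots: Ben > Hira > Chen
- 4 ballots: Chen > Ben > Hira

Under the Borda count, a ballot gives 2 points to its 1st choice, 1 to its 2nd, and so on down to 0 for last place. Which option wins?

Ben

Borda scores:
  Hira: 7·2 + 12·1 + 4·0 = 26
  Chen: 7·0 + 12·0 + 4·2 = 8
  Ben: 7·1 + 12·2 + 4·1 = 35
Ben has the highest total.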